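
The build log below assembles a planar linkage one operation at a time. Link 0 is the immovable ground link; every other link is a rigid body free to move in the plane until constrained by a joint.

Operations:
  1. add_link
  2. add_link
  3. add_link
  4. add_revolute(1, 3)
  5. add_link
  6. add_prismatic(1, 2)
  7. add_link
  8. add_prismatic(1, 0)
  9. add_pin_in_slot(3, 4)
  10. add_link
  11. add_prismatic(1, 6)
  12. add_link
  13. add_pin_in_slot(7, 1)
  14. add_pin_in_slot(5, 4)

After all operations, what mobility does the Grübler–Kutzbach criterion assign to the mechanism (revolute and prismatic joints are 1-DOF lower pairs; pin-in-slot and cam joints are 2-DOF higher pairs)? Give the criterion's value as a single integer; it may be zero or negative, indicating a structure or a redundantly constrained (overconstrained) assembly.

link 0 = ground. State L|J1|J2 = 1|0|0
+link1  2|0|0
+link2  3|0|0
+link3  4|0|0
R(1,3) f=1→J1  4|1|0
+link4  5|1|0
P(1,2) f=1→J1  5|2|0
+link5  6|2|0
P(1,0) f=1→J1  6|3|0
PS(3,4) f=2→J2  6|3|1
+link6  7|3|1
P(1,6) f=1→J1  7|4|1
+link7  8|4|1
PS(7,1) f=2→J2  8|4|2
PS(5,4) f=2→J2  8|4|3
M = 3(8−1)−2·4−3 = 21−8−3 = 10

M = 10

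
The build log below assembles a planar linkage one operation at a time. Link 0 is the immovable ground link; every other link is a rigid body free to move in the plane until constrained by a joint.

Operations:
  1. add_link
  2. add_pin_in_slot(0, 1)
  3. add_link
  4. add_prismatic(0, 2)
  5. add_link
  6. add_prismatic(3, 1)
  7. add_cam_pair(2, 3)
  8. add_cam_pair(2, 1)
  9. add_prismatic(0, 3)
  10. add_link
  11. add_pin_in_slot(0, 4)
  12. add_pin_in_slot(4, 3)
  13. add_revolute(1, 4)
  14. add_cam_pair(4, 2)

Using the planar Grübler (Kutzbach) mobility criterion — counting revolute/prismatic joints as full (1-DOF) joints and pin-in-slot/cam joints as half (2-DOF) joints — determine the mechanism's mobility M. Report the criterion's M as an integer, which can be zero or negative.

ground; <1,0,0>
#1 <2,0,0>
PS:0↔1 J2 <2,0,1>
#2 <3,0,1>
P:0↔2 J1 <3,1,1>
#3 <4,1,1>
P:3↔1 J1 <4,2,1>
C:2↔3 J2 <4,2,2>
C:2↔1 J2 <4,2,3>
P:0↔3 J1 <4,3,3>
#4 <5,3,3>
PS:0↔4 J2 <5,3,4>
PS:4↔3 J2 <5,3,5>
R:1↔4 J1 <5,4,5>
C:4↔2 J2 <5,4,6>
3×4 − 2×4 − 1×6 = -2

M = -2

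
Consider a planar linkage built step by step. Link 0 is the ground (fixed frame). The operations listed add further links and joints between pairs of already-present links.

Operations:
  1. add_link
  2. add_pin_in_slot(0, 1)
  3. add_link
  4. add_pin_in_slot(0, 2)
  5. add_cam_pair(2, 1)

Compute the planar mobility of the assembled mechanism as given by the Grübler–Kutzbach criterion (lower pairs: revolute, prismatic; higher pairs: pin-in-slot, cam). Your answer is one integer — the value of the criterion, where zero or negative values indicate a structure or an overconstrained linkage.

M = 3

(L,J1,J2)=(1,0,0); link0 fixed
link1: (2,0,0)
PS 0-1 [J2]: (2,0,1)
link2: (3,0,1)
PS 0-2 [J2]: (3,0,2)
C 2-1 [J2]: (3,0,3)
Grübler: 3·2 − 2·0 − 3 = 3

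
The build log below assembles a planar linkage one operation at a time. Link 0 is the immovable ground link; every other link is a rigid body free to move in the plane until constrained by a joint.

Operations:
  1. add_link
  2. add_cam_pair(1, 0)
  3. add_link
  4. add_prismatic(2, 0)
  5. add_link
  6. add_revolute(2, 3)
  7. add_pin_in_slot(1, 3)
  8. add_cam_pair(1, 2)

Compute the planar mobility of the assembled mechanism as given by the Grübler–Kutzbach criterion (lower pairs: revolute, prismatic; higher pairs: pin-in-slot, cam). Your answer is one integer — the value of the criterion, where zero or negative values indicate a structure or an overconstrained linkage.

M = 2

ground; <1,0,0>
#1 <2,0,0>
C:1↔0 J2 <2,0,1>
#2 <3,0,1>
P:2↔0 J1 <3,1,1>
#3 <4,1,1>
R:2↔3 J1 <4,2,1>
PS:1↔3 J2 <4,2,2>
C:1↔2 J2 <4,2,3>
3×3 − 2×2 − 1×3 = 2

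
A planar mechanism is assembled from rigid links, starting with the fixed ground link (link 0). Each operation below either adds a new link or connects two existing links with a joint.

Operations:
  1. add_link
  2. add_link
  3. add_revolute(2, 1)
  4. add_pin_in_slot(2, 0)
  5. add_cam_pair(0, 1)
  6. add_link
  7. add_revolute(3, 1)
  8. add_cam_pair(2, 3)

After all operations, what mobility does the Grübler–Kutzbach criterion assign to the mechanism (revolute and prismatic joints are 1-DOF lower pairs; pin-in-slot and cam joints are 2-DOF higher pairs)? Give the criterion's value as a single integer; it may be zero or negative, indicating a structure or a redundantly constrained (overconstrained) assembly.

M = 2

link 0 = ground. State L|J1|J2 = 1|0|0
+link1  2|0|0
+link2  3|0|0
R(2,1) f=1→J1  3|1|0
PS(2,0) f=2→J2  3|1|1
C(0,1) f=2→J2  3|1|2
+link3  4|1|2
R(3,1) f=1→J1  4|2|2
C(2,3) f=2→J2  4|2|3
M = 3(4−1)−2·2−3 = 9−4−3 = 2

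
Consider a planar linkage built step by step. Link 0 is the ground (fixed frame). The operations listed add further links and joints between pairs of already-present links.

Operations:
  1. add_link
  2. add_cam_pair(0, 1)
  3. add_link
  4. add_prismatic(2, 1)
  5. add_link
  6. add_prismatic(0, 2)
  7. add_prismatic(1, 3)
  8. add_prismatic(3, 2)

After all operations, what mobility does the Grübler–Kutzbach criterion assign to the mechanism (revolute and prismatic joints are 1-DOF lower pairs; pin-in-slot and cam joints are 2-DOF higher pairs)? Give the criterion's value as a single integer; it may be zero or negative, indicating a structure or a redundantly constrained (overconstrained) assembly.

link 0 = ground. State L|J1|J2 = 1|0|0
+link1  2|0|0
C(0,1) f=2→J2  2|0|1
+link2  3|0|1
P(2,1) f=1→J1  3|1|1
+link3  4|1|1
P(0,2) f=1→J1  4|2|1
P(1,3) f=1→J1  4|3|1
P(3,2) f=1→J1  4|4|1
M = 3(4−1)−2·4−1 = 9−8−1 = 0

M = 0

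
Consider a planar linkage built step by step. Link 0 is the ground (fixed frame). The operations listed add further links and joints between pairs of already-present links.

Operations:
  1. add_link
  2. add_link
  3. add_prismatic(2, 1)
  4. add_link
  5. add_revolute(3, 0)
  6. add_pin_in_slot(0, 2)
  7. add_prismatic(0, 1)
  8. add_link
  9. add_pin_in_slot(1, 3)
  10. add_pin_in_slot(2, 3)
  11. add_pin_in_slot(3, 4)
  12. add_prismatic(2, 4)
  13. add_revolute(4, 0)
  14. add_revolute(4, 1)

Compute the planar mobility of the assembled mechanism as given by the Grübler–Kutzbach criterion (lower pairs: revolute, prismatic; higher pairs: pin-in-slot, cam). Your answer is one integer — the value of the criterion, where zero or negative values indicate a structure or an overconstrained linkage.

[1;0;0] (link 0 is ground)
L+ [2;0;0]
L+ [3;0;0]
P(2,1)∈J1 [3;1;0]
L+ [4;1;0]
R(3,0)∈J1 [4;2;0]
PS(0,2)∈J2 [4;2;1]
P(0,1)∈J1 [4;3;1]
L+ [5;3;1]
PS(1,3)∈J2 [5;3;2]
PS(2,3)∈J2 [5;3;3]
PS(3,4)∈J2 [5;3;4]
P(2,4)∈J1 [5;4;4]
R(4,0)∈J1 [5;5;4]
R(4,1)∈J1 [5;6;4]
mobility = 12 − 12 − 4 = -4

M = -4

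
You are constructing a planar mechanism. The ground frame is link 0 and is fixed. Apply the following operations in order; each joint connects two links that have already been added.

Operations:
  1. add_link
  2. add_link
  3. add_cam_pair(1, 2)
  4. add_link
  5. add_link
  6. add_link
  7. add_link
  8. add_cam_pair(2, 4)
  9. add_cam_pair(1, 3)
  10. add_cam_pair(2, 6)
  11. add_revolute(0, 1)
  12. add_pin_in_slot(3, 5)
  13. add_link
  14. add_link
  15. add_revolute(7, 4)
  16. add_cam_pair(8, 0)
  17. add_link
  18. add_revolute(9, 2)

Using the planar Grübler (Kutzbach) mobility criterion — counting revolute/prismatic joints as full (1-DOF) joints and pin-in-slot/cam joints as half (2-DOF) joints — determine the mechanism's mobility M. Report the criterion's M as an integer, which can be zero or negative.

M = 15

ground; <1,0,0>
#1 <2,0,0>
#2 <3,0,0>
C:1↔2 J2 <3,0,1>
#3 <4,0,1>
#4 <5,0,1>
#5 <6,0,1>
#6 <7,0,1>
C:2↔4 J2 <7,0,2>
C:1↔3 J2 <7,0,3>
C:2↔6 J2 <7,0,4>
R:0↔1 J1 <7,1,4>
PS:3↔5 J2 <7,1,5>
#7 <8,1,5>
#8 <9,1,5>
R:7↔4 J1 <9,2,5>
C:8↔0 J2 <9,2,6>
#9 <10,2,6>
R:9↔2 J1 <10,3,6>
3×9 − 2×3 − 1×6 = 15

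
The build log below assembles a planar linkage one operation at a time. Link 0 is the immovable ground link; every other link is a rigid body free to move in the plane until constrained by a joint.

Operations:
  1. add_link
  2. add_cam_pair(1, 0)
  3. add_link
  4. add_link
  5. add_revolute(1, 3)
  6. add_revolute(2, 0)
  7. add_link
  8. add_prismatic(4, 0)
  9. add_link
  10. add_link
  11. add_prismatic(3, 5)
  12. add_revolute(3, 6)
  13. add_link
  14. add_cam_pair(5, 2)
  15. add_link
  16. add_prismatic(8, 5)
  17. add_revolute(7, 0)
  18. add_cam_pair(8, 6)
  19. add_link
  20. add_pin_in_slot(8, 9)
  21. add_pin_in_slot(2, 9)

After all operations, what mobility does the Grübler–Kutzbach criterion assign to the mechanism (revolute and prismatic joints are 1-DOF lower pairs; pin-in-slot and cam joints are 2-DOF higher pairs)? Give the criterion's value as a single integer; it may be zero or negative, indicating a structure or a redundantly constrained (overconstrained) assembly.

link 0 = ground. State L|J1|J2 = 1|0|0
+link1  2|0|0
C(1,0) f=2→J2  2|0|1
+link2  3|0|1
+link3  4|0|1
R(1,3) f=1→J1  4|1|1
R(2,0) f=1→J1  4|2|1
+link4  5|2|1
P(4,0) f=1→J1  5|3|1
+link5  6|3|1
+link6  7|3|1
P(3,5) f=1→J1  7|4|1
R(3,6) f=1→J1  7|5|1
+link7  8|5|1
C(5,2) f=2→J2  8|5|2
+link8  9|5|2
P(8,5) f=1→J1  9|6|2
R(7,0) f=1→J1  9|7|2
C(8,6) f=2→J2  9|7|3
+link9  10|7|3
PS(8,9) f=2→J2  10|7|4
PS(2,9) f=2→J2  10|7|5
M = 3(10−1)−2·7−5 = 27−14−5 = 8

M = 8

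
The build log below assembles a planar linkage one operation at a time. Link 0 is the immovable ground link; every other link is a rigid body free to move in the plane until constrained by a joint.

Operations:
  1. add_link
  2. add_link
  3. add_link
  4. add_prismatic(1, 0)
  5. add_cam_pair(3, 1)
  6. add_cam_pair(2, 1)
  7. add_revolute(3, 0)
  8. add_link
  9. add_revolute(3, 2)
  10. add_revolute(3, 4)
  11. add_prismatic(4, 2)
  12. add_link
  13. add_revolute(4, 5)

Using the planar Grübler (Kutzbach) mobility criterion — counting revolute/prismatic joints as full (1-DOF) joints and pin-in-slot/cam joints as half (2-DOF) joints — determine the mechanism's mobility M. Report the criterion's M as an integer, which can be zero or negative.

M = 1

[1;0;0] (link 0 is ground)
L+ [2;0;0]
L+ [3;0;0]
L+ [4;0;0]
P(1,0)∈J1 [4;1;0]
C(3,1)∈J2 [4;1;1]
C(2,1)∈J2 [4;1;2]
R(3,0)∈J1 [4;2;2]
L+ [5;2;2]
R(3,2)∈J1 [5;3;2]
R(3,4)∈J1 [5;4;2]
P(4,2)∈J1 [5;5;2]
L+ [6;5;2]
R(4,5)∈J1 [6;6;2]
mobility = 15 − 12 − 2 = 1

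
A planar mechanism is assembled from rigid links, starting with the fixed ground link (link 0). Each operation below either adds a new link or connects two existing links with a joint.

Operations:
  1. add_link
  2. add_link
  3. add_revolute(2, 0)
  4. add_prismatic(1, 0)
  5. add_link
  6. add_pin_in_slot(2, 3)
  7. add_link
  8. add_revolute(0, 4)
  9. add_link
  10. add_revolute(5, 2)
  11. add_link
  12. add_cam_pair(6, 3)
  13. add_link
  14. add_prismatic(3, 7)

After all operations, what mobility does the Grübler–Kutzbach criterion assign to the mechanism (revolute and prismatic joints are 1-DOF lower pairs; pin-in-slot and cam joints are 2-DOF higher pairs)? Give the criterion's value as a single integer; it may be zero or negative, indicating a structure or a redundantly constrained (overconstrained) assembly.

ground; <1,0,0>
#1 <2,0,0>
#2 <3,0,0>
R:2↔0 J1 <3,1,0>
P:1↔0 J1 <3,2,0>
#3 <4,2,0>
PS:2↔3 J2 <4,2,1>
#4 <5,2,1>
R:0↔4 J1 <5,3,1>
#5 <6,3,1>
R:5↔2 J1 <6,4,1>
#6 <7,4,1>
C:6↔3 J2 <7,4,2>
#7 <8,4,2>
P:3↔7 J1 <8,5,2>
3×7 − 2×5 − 1×2 = 9

M = 9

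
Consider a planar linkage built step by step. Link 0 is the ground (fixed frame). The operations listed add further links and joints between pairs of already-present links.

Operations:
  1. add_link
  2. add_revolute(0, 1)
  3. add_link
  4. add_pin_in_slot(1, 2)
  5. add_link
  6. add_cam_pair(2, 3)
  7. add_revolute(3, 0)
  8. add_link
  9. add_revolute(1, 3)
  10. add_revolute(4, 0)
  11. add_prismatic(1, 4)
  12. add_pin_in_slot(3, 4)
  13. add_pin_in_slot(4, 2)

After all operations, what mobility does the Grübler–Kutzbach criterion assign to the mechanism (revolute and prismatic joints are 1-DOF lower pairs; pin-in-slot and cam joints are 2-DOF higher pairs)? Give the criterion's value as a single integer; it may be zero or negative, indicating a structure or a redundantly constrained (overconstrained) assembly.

M = -2

(L,J1,J2)=(1,0,0); link0 fixed
link1: (2,0,0)
R 0-1 [J1]: (2,1,0)
link2: (3,1,0)
PS 1-2 [J2]: (3,1,1)
link3: (4,1,1)
C 2-3 [J2]: (4,1,2)
R 3-0 [J1]: (4,2,2)
link4: (5,2,2)
R 1-3 [J1]: (5,3,2)
R 4-0 [J1]: (5,4,2)
P 1-4 [J1]: (5,5,2)
PS 3-4 [J2]: (5,5,3)
PS 4-2 [J2]: (5,5,4)
Grübler: 3·4 − 2·5 − 4 = -2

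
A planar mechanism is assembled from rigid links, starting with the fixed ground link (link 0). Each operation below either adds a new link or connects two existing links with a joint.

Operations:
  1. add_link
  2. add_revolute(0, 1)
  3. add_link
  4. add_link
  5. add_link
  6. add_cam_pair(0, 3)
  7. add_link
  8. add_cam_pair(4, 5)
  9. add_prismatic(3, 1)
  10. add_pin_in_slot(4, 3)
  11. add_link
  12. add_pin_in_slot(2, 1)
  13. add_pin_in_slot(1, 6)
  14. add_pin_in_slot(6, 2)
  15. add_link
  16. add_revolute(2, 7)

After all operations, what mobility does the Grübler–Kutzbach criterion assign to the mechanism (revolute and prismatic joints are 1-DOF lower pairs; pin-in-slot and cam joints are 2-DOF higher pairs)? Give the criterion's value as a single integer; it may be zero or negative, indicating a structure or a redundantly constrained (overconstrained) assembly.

L=1 J1=0 J2=0
add link → L=2 J1=0 J2=0
R@0,1 dof=1 J1 → L=2 J1=1 J2=0
add link → L=3 J1=1 J2=0
add link → L=4 J1=1 J2=0
add link → L=5 J1=1 J2=0
C@0,3 dof=2 J2 → L=5 J1=1 J2=1
add link → L=6 J1=1 J2=1
C@4,5 dof=2 J2 → L=6 J1=1 J2=2
P@3,1 dof=1 J1 → L=6 J1=2 J2=2
PS@4,3 dof=2 J2 → L=6 J1=2 J2=3
add link → L=7 J1=2 J2=3
PS@2,1 dof=2 J2 → L=7 J1=2 J2=4
PS@1,6 dof=2 J2 → L=7 J1=2 J2=5
PS@6,2 dof=2 J2 → L=7 J1=2 J2=6
add link → L=8 J1=2 J2=6
R@2,7 dof=1 J1 → L=8 J1=3 J2=6
M=3(L−1)−2J1−J2=3·7−2·3−6=9

M = 9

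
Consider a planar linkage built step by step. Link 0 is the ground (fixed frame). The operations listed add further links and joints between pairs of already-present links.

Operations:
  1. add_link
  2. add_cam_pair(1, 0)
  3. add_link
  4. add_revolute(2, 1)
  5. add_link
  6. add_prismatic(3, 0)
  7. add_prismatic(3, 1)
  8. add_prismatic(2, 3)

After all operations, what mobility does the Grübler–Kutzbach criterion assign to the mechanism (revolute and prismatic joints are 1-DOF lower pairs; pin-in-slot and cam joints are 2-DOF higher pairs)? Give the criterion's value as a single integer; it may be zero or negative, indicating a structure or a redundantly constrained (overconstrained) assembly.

M = 0

ground; <1,0,0>
#1 <2,0,0>
C:1↔0 J2 <2,0,1>
#2 <3,0,1>
R:2↔1 J1 <3,1,1>
#3 <4,1,1>
P:3↔0 J1 <4,2,1>
P:3↔1 J1 <4,3,1>
P:2↔3 J1 <4,4,1>
3×3 − 2×4 − 1×1 = 0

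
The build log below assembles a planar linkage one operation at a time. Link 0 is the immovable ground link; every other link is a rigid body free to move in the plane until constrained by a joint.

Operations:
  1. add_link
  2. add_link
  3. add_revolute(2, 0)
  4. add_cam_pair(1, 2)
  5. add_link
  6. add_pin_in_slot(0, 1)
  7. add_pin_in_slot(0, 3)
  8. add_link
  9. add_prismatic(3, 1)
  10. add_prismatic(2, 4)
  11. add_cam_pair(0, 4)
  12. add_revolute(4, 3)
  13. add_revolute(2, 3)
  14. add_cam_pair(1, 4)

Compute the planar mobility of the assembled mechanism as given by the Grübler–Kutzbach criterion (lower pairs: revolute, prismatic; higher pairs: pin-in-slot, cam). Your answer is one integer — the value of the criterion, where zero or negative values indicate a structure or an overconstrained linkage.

(L,J1,J2)=(1,0,0); link0 fixed
link1: (2,0,0)
link2: (3,0,0)
R 2-0 [J1]: (3,1,0)
C 1-2 [J2]: (3,1,1)
link3: (4,1,1)
PS 0-1 [J2]: (4,1,2)
PS 0-3 [J2]: (4,1,3)
link4: (5,1,3)
P 3-1 [J1]: (5,2,3)
P 2-4 [J1]: (5,3,3)
C 0-4 [J2]: (5,3,4)
R 4-3 [J1]: (5,4,4)
R 2-3 [J1]: (5,5,4)
C 1-4 [J2]: (5,5,5)
Grübler: 3·4 − 2·5 − 5 = -3

M = -3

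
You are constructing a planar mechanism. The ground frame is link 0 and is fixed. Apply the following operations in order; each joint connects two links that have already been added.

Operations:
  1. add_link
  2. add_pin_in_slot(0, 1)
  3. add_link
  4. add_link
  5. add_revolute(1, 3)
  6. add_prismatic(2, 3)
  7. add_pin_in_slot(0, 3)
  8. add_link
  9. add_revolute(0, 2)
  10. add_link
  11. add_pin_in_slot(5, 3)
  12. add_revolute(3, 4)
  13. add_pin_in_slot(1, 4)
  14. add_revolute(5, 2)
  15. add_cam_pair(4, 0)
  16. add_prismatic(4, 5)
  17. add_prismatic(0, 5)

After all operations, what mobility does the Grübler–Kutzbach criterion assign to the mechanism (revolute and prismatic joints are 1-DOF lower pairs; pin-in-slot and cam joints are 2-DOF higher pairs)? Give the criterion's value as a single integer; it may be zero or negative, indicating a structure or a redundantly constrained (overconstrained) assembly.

[1;0;0] (link 0 is ground)
L+ [2;0;0]
PS(0,1)∈J2 [2;0;1]
L+ [3;0;1]
L+ [4;0;1]
R(1,3)∈J1 [4;1;1]
P(2,3)∈J1 [4;2;1]
PS(0,3)∈J2 [4;2;2]
L+ [5;2;2]
R(0,2)∈J1 [5;3;2]
L+ [6;3;2]
PS(5,3)∈J2 [6;3;3]
R(3,4)∈J1 [6;4;3]
PS(1,4)∈J2 [6;4;4]
R(5,2)∈J1 [6;5;4]
C(4,0)∈J2 [6;5;5]
P(4,5)∈J1 [6;6;5]
P(0,5)∈J1 [6;7;5]
mobility = 15 − 14 − 5 = -4

M = -4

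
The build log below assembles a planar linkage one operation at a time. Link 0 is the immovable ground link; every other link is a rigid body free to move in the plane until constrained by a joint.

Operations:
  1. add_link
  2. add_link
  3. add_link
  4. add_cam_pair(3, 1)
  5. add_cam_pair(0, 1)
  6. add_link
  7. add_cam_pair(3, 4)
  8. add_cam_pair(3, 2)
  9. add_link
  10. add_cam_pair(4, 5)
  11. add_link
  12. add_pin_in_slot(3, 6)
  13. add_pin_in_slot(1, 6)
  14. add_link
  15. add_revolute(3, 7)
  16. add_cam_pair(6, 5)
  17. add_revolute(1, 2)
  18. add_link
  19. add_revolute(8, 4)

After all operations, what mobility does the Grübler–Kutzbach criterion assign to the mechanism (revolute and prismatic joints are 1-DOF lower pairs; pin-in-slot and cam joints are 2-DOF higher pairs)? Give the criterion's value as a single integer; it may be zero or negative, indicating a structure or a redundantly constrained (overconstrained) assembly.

M = 10

ground; <1,0,0>
#1 <2,0,0>
#2 <3,0,0>
#3 <4,0,0>
C:3↔1 J2 <4,0,1>
C:0↔1 J2 <4,0,2>
#4 <5,0,2>
C:3↔4 J2 <5,0,3>
C:3↔2 J2 <5,0,4>
#5 <6,0,4>
C:4↔5 J2 <6,0,5>
#6 <7,0,5>
PS:3↔6 J2 <7,0,6>
PS:1↔6 J2 <7,0,7>
#7 <8,0,7>
R:3↔7 J1 <8,1,7>
C:6↔5 J2 <8,1,8>
R:1↔2 J1 <8,2,8>
#8 <9,2,8>
R:8↔4 J1 <9,3,8>
3×8 − 2×3 − 1×8 = 10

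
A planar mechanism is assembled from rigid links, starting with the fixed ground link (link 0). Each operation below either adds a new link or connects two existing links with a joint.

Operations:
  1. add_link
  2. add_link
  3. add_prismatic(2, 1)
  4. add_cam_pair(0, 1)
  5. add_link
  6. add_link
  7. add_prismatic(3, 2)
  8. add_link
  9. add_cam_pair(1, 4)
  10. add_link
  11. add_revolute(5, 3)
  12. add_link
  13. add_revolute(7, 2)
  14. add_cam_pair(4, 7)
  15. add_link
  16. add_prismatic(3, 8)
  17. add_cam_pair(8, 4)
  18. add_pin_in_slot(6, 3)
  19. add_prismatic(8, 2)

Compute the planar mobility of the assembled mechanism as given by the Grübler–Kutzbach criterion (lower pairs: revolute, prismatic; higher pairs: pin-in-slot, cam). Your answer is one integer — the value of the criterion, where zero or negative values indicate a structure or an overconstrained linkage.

M = 7

L=1 J1=0 J2=0
add link → L=2 J1=0 J2=0
add link → L=3 J1=0 J2=0
P@2,1 dof=1 J1 → L=3 J1=1 J2=0
C@0,1 dof=2 J2 → L=3 J1=1 J2=1
add link → L=4 J1=1 J2=1
add link → L=5 J1=1 J2=1
P@3,2 dof=1 J1 → L=5 J1=2 J2=1
add link → L=6 J1=2 J2=1
C@1,4 dof=2 J2 → L=6 J1=2 J2=2
add link → L=7 J1=2 J2=2
R@5,3 dof=1 J1 → L=7 J1=3 J2=2
add link → L=8 J1=3 J2=2
R@7,2 dof=1 J1 → L=8 J1=4 J2=2
C@4,7 dof=2 J2 → L=8 J1=4 J2=3
add link → L=9 J1=4 J2=3
P@3,8 dof=1 J1 → L=9 J1=5 J2=3
C@8,4 dof=2 J2 → L=9 J1=5 J2=4
PS@6,3 dof=2 J2 → L=9 J1=5 J2=5
P@8,2 dof=1 J1 → L=9 J1=6 J2=5
M=3(L−1)−2J1−J2=3·8−2·6−5=7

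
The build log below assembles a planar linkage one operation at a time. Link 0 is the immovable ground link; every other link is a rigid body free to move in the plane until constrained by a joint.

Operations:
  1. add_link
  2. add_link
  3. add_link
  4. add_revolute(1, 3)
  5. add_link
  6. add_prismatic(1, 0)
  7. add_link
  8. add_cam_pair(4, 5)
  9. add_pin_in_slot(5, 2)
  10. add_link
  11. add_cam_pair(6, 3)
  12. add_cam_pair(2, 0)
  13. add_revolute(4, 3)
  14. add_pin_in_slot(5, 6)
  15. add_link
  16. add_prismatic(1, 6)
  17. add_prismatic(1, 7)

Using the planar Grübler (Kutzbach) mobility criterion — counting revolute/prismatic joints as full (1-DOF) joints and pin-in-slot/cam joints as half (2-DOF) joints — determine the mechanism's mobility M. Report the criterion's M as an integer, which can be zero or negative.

M = 6

link 0 = ground. State L|J1|J2 = 1|0|0
+link1  2|0|0
+link2  3|0|0
+link3  4|0|0
R(1,3) f=1→J1  4|1|0
+link4  5|1|0
P(1,0) f=1→J1  5|2|0
+link5  6|2|0
C(4,5) f=2→J2  6|2|1
PS(5,2) f=2→J2  6|2|2
+link6  7|2|2
C(6,3) f=2→J2  7|2|3
C(2,0) f=2→J2  7|2|4
R(4,3) f=1→J1  7|3|4
PS(5,6) f=2→J2  7|3|5
+link7  8|3|5
P(1,6) f=1→J1  8|4|5
P(1,7) f=1→J1  8|5|5
M = 3(8−1)−2·5−5 = 21−10−5 = 6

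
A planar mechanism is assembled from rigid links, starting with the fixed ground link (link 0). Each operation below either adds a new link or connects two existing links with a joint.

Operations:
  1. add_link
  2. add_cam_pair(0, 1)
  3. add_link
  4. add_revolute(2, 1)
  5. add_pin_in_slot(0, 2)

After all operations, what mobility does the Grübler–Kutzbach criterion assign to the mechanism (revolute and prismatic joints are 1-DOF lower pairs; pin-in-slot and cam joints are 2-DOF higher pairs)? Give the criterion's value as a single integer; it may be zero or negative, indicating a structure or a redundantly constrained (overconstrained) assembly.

M = 2

L=1 J1=0 J2=0
add link → L=2 J1=0 J2=0
C@0,1 dof=2 J2 → L=2 J1=0 J2=1
add link → L=3 J1=0 J2=1
R@2,1 dof=1 J1 → L=3 J1=1 J2=1
PS@0,2 dof=2 J2 → L=3 J1=1 J2=2
M=3(L−1)−2J1−J2=3·2−2·1−2=2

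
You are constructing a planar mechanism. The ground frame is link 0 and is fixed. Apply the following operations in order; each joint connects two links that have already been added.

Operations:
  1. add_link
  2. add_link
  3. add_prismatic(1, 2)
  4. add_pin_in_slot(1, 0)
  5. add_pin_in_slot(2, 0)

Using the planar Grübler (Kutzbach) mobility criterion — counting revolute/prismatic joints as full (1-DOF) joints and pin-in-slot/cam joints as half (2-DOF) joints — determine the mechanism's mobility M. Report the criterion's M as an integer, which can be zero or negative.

M = 2

link 0 = ground. State L|J1|J2 = 1|0|0
+link1  2|0|0
+link2  3|0|0
P(1,2) f=1→J1  3|1|0
PS(1,0) f=2→J2  3|1|1
PS(2,0) f=2→J2  3|1|2
M = 3(3−1)−2·1−2 = 6−2−2 = 2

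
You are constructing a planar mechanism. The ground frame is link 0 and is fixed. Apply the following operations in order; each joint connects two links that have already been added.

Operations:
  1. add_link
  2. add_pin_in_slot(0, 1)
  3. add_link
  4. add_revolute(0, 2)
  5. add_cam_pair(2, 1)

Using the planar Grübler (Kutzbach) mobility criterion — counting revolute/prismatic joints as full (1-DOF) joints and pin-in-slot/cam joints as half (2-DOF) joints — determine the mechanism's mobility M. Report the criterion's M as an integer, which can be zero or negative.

M = 2

[1;0;0] (link 0 is ground)
L+ [2;0;0]
PS(0,1)∈J2 [2;0;1]
L+ [3;0;1]
R(0,2)∈J1 [3;1;1]
C(2,1)∈J2 [3;1;2]
mobility = 6 − 2 − 2 = 2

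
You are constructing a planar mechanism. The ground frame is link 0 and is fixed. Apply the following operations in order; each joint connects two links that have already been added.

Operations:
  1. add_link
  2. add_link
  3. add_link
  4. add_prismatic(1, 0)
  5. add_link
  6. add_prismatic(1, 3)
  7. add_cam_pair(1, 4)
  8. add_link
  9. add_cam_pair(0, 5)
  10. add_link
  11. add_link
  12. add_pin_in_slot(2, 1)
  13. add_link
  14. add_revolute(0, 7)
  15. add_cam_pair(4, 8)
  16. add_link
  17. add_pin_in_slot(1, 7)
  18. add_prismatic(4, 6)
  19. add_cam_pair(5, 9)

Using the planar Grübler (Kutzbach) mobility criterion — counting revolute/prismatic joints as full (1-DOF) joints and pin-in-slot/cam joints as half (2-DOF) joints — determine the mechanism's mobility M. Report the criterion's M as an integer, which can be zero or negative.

M = 13

L=1 J1=0 J2=0
add link → L=2 J1=0 J2=0
add link → L=3 J1=0 J2=0
add link → L=4 J1=0 J2=0
P@1,0 dof=1 J1 → L=4 J1=1 J2=0
add link → L=5 J1=1 J2=0
P@1,3 dof=1 J1 → L=5 J1=2 J2=0
C@1,4 dof=2 J2 → L=5 J1=2 J2=1
add link → L=6 J1=2 J2=1
C@0,5 dof=2 J2 → L=6 J1=2 J2=2
add link → L=7 J1=2 J2=2
add link → L=8 J1=2 J2=2
PS@2,1 dof=2 J2 → L=8 J1=2 J2=3
add link → L=9 J1=2 J2=3
R@0,7 dof=1 J1 → L=9 J1=3 J2=3
C@4,8 dof=2 J2 → L=9 J1=3 J2=4
add link → L=10 J1=3 J2=4
PS@1,7 dof=2 J2 → L=10 J1=3 J2=5
P@4,6 dof=1 J1 → L=10 J1=4 J2=5
C@5,9 dof=2 J2 → L=10 J1=4 J2=6
M=3(L−1)−2J1−J2=3·9−2·4−6=13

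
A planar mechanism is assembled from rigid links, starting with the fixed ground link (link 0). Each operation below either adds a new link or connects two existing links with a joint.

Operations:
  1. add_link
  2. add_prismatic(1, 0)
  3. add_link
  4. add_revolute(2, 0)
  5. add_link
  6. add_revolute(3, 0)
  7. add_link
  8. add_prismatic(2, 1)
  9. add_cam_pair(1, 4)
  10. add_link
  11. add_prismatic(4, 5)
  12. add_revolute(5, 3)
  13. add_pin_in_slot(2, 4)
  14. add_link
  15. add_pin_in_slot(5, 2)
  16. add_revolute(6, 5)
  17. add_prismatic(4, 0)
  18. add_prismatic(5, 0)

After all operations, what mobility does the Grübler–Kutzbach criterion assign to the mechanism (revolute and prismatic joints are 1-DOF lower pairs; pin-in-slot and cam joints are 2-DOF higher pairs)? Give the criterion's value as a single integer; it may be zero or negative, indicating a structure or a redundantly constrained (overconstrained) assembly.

M = -3

L=1 J1=0 J2=0
add link → L=2 J1=0 J2=0
P@1,0 dof=1 J1 → L=2 J1=1 J2=0
add link → L=3 J1=1 J2=0
R@2,0 dof=1 J1 → L=3 J1=2 J2=0
add link → L=4 J1=2 J2=0
R@3,0 dof=1 J1 → L=4 J1=3 J2=0
add link → L=5 J1=3 J2=0
P@2,1 dof=1 J1 → L=5 J1=4 J2=0
C@1,4 dof=2 J2 → L=5 J1=4 J2=1
add link → L=6 J1=4 J2=1
P@4,5 dof=1 J1 → L=6 J1=5 J2=1
R@5,3 dof=1 J1 → L=6 J1=6 J2=1
PS@2,4 dof=2 J2 → L=6 J1=6 J2=2
add link → L=7 J1=6 J2=2
PS@5,2 dof=2 J2 → L=7 J1=6 J2=3
R@6,5 dof=1 J1 → L=7 J1=7 J2=3
P@4,0 dof=1 J1 → L=7 J1=8 J2=3
P@5,0 dof=1 J1 → L=7 J1=9 J2=3
M=3(L−1)−2J1−J2=3·6−2·9−3=-3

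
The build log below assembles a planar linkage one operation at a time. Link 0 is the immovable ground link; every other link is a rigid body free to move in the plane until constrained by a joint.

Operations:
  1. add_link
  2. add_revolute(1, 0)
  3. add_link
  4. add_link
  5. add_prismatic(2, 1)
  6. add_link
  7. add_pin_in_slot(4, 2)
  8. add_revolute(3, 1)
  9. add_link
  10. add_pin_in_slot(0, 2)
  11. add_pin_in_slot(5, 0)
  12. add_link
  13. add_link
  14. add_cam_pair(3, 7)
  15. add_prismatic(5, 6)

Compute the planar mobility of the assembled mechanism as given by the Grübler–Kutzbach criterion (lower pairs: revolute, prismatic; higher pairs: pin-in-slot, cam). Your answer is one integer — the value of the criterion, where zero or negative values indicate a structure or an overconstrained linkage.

M = 9

link 0 = ground. State L|J1|J2 = 1|0|0
+link1  2|0|0
R(1,0) f=1→J1  2|1|0
+link2  3|1|0
+link3  4|1|0
P(2,1) f=1→J1  4|2|0
+link4  5|2|0
PS(4,2) f=2→J2  5|2|1
R(3,1) f=1→J1  5|3|1
+link5  6|3|1
PS(0,2) f=2→J2  6|3|2
PS(5,0) f=2→J2  6|3|3
+link6  7|3|3
+link7  8|3|3
C(3,7) f=2→J2  8|3|4
P(5,6) f=1→J1  8|4|4
M = 3(8−1)−2·4−4 = 21−8−4 = 9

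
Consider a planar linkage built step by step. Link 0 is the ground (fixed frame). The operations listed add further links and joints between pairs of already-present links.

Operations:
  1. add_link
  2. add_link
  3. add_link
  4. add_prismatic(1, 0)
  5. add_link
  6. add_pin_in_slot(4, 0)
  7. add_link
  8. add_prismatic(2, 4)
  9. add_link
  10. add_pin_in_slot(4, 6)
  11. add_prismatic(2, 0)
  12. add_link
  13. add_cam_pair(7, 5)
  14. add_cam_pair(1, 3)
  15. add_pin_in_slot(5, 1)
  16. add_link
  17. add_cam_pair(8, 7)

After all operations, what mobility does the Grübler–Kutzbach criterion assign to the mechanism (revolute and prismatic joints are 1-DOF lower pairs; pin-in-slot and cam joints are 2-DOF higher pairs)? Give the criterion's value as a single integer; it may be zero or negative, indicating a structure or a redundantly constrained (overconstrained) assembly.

M = 12

[1;0;0] (link 0 is ground)
L+ [2;0;0]
L+ [3;0;0]
L+ [4;0;0]
P(1,0)∈J1 [4;1;0]
L+ [5;1;0]
PS(4,0)∈J2 [5;1;1]
L+ [6;1;1]
P(2,4)∈J1 [6;2;1]
L+ [7;2;1]
PS(4,6)∈J2 [7;2;2]
P(2,0)∈J1 [7;3;2]
L+ [8;3;2]
C(7,5)∈J2 [8;3;3]
C(1,3)∈J2 [8;3;4]
PS(5,1)∈J2 [8;3;5]
L+ [9;3;5]
C(8,7)∈J2 [9;3;6]
mobility = 24 − 6 − 6 = 12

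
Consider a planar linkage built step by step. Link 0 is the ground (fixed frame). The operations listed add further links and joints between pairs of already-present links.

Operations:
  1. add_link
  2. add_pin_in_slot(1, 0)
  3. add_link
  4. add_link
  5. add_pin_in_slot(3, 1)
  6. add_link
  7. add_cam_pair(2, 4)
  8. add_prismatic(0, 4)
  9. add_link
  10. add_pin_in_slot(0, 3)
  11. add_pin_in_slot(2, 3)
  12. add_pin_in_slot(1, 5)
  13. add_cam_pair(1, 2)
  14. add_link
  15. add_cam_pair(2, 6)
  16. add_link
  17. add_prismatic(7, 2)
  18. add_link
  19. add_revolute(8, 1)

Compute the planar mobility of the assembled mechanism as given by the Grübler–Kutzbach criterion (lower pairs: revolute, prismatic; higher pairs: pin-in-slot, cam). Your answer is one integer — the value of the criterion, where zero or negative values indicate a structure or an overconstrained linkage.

[1;0;0] (link 0 is ground)
L+ [2;0;0]
PS(1,0)∈J2 [2;0;1]
L+ [3;0;1]
L+ [4;0;1]
PS(3,1)∈J2 [4;0;2]
L+ [5;0;2]
C(2,4)∈J2 [5;0;3]
P(0,4)∈J1 [5;1;3]
L+ [6;1;3]
PS(0,3)∈J2 [6;1;4]
PS(2,3)∈J2 [6;1;5]
PS(1,5)∈J2 [6;1;6]
C(1,2)∈J2 [6;1;7]
L+ [7;1;7]
C(2,6)∈J2 [7;1;8]
L+ [8;1;8]
P(7,2)∈J1 [8;2;8]
L+ [9;2;8]
R(8,1)∈J1 [9;3;8]
mobility = 24 − 6 − 8 = 10

M = 10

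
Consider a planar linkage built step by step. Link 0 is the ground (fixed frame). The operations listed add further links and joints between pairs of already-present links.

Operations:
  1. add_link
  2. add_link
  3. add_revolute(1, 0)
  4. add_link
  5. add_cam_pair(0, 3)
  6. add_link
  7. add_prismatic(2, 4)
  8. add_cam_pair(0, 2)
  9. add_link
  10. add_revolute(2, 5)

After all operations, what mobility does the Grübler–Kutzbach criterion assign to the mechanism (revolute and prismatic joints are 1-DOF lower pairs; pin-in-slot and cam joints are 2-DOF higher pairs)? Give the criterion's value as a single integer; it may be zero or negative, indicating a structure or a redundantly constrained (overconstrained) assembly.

L=1 J1=0 J2=0
add link → L=2 J1=0 J2=0
add link → L=3 J1=0 J2=0
R@1,0 dof=1 J1 → L=3 J1=1 J2=0
add link → L=4 J1=1 J2=0
C@0,3 dof=2 J2 → L=4 J1=1 J2=1
add link → L=5 J1=1 J2=1
P@2,4 dof=1 J1 → L=5 J1=2 J2=1
C@0,2 dof=2 J2 → L=5 J1=2 J2=2
add link → L=6 J1=2 J2=2
R@2,5 dof=1 J1 → L=6 J1=3 J2=2
M=3(L−1)−2J1−J2=3·5−2·3−2=7

M = 7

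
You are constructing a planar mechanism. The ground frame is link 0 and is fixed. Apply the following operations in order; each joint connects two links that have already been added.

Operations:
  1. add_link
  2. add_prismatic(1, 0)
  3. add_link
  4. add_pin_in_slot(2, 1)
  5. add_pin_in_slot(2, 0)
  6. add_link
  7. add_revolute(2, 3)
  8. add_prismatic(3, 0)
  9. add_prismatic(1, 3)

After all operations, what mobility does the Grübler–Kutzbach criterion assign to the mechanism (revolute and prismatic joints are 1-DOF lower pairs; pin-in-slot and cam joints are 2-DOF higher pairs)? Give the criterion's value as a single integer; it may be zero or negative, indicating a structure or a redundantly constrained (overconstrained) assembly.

M = -1

link 0 = ground. State L|J1|J2 = 1|0|0
+link1  2|0|0
P(1,0) f=1→J1  2|1|0
+link2  3|1|0
PS(2,1) f=2→J2  3|1|1
PS(2,0) f=2→J2  3|1|2
+link3  4|1|2
R(2,3) f=1→J1  4|2|2
P(3,0) f=1→J1  4|3|2
P(1,3) f=1→J1  4|4|2
M = 3(4−1)−2·4−2 = 9−8−2 = -1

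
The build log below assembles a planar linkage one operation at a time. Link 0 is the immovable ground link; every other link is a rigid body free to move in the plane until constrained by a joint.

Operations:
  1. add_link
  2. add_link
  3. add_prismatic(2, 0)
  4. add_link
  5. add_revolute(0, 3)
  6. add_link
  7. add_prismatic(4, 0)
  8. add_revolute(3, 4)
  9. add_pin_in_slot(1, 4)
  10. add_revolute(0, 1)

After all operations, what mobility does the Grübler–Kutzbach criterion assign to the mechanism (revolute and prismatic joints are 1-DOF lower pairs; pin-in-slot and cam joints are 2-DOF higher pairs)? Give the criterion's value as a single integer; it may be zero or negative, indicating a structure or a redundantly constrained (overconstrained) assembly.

link 0 = ground. State L|J1|J2 = 1|0|0
+link1  2|0|0
+link2  3|0|0
P(2,0) f=1→J1  3|1|0
+link3  4|1|0
R(0,3) f=1→J1  4|2|0
+link4  5|2|0
P(4,0) f=1→J1  5|3|0
R(3,4) f=1→J1  5|4|0
PS(1,4) f=2→J2  5|4|1
R(0,1) f=1→J1  5|5|1
M = 3(5−1)−2·5−1 = 12−10−1 = 1

M = 1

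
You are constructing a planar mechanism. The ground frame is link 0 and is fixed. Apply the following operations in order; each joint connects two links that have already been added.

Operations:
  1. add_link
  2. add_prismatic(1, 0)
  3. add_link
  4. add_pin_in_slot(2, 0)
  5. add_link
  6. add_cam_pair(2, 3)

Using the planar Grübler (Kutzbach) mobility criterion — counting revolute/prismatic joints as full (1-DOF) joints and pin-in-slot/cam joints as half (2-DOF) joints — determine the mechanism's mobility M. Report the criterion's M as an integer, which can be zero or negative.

M = 5

L=1 J1=0 J2=0
add link → L=2 J1=0 J2=0
P@1,0 dof=1 J1 → L=2 J1=1 J2=0
add link → L=3 J1=1 J2=0
PS@2,0 dof=2 J2 → L=3 J1=1 J2=1
add link → L=4 J1=1 J2=1
C@2,3 dof=2 J2 → L=4 J1=1 J2=2
M=3(L−1)−2J1−J2=3·3−2·1−2=5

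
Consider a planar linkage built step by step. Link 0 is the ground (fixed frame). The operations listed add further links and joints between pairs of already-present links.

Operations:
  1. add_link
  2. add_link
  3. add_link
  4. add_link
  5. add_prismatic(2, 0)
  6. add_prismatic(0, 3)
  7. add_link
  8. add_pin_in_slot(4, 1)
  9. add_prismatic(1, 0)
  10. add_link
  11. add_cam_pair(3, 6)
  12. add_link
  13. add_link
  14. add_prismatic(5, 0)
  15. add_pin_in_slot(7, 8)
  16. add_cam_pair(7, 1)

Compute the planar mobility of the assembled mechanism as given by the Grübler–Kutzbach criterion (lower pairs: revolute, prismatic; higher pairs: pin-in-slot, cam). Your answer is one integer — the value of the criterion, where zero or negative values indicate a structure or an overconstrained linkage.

M = 12

ground; <1,0,0>
#1 <2,0,0>
#2 <3,0,0>
#3 <4,0,0>
#4 <5,0,0>
P:2↔0 J1 <5,1,0>
P:0↔3 J1 <5,2,0>
#5 <6,2,0>
PS:4↔1 J2 <6,2,1>
P:1↔0 J1 <6,3,1>
#6 <7,3,1>
C:3↔6 J2 <7,3,2>
#7 <8,3,2>
#8 <9,3,2>
P:5↔0 J1 <9,4,2>
PS:7↔8 J2 <9,4,3>
C:7↔1 J2 <9,4,4>
3×8 − 2×4 − 1×4 = 12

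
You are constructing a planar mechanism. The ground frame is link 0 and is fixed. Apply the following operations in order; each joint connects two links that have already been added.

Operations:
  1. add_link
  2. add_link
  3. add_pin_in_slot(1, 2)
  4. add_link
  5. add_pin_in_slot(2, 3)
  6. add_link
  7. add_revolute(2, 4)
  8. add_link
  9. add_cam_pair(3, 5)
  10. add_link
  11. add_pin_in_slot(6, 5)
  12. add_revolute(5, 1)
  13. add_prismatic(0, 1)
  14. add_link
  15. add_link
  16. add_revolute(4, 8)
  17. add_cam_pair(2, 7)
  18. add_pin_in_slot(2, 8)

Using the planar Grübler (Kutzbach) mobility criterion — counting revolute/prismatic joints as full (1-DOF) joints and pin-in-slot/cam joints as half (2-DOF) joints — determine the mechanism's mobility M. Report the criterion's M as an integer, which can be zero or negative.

M = 10

L=1 J1=0 J2=0
add link → L=2 J1=0 J2=0
add link → L=3 J1=0 J2=0
PS@1,2 dof=2 J2 → L=3 J1=0 J2=1
add link → L=4 J1=0 J2=1
PS@2,3 dof=2 J2 → L=4 J1=0 J2=2
add link → L=5 J1=0 J2=2
R@2,4 dof=1 J1 → L=5 J1=1 J2=2
add link → L=6 J1=1 J2=2
C@3,5 dof=2 J2 → L=6 J1=1 J2=3
add link → L=7 J1=1 J2=3
PS@6,5 dof=2 J2 → L=7 J1=1 J2=4
R@5,1 dof=1 J1 → L=7 J1=2 J2=4
P@0,1 dof=1 J1 → L=7 J1=3 J2=4
add link → L=8 J1=3 J2=4
add link → L=9 J1=3 J2=4
R@4,8 dof=1 J1 → L=9 J1=4 J2=4
C@2,7 dof=2 J2 → L=9 J1=4 J2=5
PS@2,8 dof=2 J2 → L=9 J1=4 J2=6
M=3(L−1)−2J1−J2=3·8−2·4−6=10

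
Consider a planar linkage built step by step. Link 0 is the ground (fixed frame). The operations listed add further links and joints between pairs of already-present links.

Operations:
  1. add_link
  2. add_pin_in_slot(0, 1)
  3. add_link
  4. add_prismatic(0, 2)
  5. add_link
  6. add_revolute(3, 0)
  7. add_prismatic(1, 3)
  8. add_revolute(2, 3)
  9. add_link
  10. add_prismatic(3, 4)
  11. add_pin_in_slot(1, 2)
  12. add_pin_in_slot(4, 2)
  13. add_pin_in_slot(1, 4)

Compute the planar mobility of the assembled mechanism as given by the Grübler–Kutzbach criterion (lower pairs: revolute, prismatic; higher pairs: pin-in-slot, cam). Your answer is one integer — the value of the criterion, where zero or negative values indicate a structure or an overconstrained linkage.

M = -2

(L,J1,J2)=(1,0,0); link0 fixed
link1: (2,0,0)
PS 0-1 [J2]: (2,0,1)
link2: (3,0,1)
P 0-2 [J1]: (3,1,1)
link3: (4,1,1)
R 3-0 [J1]: (4,2,1)
P 1-3 [J1]: (4,3,1)
R 2-3 [J1]: (4,4,1)
link4: (5,4,1)
P 3-4 [J1]: (5,5,1)
PS 1-2 [J2]: (5,5,2)
PS 4-2 [J2]: (5,5,3)
PS 1-4 [J2]: (5,5,4)
Grübler: 3·4 − 2·5 − 4 = -2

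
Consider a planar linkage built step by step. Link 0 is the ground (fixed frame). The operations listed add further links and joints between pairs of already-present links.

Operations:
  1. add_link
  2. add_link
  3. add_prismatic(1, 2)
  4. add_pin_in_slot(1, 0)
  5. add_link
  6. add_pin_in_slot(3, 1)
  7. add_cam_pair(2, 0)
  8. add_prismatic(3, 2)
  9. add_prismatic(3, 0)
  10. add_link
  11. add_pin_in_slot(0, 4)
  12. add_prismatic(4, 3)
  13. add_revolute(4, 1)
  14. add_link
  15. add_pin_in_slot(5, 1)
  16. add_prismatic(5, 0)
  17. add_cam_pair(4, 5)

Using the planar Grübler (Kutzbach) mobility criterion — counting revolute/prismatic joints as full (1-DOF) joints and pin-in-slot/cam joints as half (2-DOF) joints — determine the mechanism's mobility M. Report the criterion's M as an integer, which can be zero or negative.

M = -3

link 0 = ground. State L|J1|J2 = 1|0|0
+link1  2|0|0
+link2  3|0|0
P(1,2) f=1→J1  3|1|0
PS(1,0) f=2→J2  3|1|1
+link3  4|1|1
PS(3,1) f=2→J2  4|1|2
C(2,0) f=2→J2  4|1|3
P(3,2) f=1→J1  4|2|3
P(3,0) f=1→J1  4|3|3
+link4  5|3|3
PS(0,4) f=2→J2  5|3|4
P(4,3) f=1→J1  5|4|4
R(4,1) f=1→J1  5|5|4
+link5  6|5|4
PS(5,1) f=2→J2  6|5|5
P(5,0) f=1→J1  6|6|5
C(4,5) f=2→J2  6|6|6
M = 3(6−1)−2·6−6 = 15−12−6 = -3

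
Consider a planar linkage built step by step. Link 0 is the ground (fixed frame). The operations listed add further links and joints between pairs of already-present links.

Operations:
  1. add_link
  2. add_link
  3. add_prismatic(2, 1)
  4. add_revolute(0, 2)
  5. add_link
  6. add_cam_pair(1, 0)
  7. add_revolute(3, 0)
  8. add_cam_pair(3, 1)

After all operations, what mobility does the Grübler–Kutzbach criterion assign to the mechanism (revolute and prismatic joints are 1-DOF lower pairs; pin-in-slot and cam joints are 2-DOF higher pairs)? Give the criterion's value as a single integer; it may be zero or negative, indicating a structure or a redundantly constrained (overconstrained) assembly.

M = 1

[1;0;0] (link 0 is ground)
L+ [2;0;0]
L+ [3;0;0]
P(2,1)∈J1 [3;1;0]
R(0,2)∈J1 [3;2;0]
L+ [4;2;0]
C(1,0)∈J2 [4;2;1]
R(3,0)∈J1 [4;3;1]
C(3,1)∈J2 [4;3;2]
mobility = 9 − 6 − 2 = 1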